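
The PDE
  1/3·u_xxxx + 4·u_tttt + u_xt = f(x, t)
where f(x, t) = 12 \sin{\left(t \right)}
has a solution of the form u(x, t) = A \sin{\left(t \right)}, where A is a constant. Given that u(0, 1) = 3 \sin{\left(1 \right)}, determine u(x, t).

Answer: u(x, t) = 3 \sin{\left(t \right)}

Derivation:
Substitute the ansatz u = A \sin{\left(t \right)} into the left-hand side.
Derivatives of the ansatz:
  u_xxxx = 0
  u_tttt = A \sin{\left(t \right)}
  u_xt = 0
Term by term:
  1/3·u_xxxx = 0
  4·u_tttt = 4 A \sin{\left(t \right)}
  u_xt = 0
So the left-hand side equals
  4 A \sin{\left(t \right)}
This must equal f(x, t) = 12 \sin{\left(t \right)} identically.
Matching coefficients of the independent functions:
  [\sin{\left(t \right)}]:  4 A = 12
Solving: A = 3.
Check against the point condition:
  u(0, 1) = 3 \sin{\left(1 \right)}  ⟹  A \sin{\left(1 \right)} = 3 \sin{\left(1 \right)}  ✓
Hence u(x, t) = 3 \sin{\left(t \right)}.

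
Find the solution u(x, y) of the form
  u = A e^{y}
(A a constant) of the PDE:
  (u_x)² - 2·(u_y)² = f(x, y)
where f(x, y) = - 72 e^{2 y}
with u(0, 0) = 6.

Substitute the ansatz u = A e^{y} into the left-hand side.
Derivatives of the ansatz:
  u_x = 0
  u_y = A e^{y}
Term by term:
  (u_x)² = 0
  -2·(u_y)² = - 2 A^{2} e^{2 y}
So the left-hand side equals
  - 2 A^{2} e^{2 y}
This must equal f(x, y) = - 72 e^{2 y} identically.
Matching coefficients of the independent functions:
  [e^{2 y}]:  - 2 A^{2} = -72
These equations allow (A) = (-6) or (6).
Impose the point condition(s):
  u(0, 0) = 6  ⟹  A = 6
Only A = 6 satisfies everything.
Hence u(x, y) = 6 e^{y}.

Answer: u(x, y) = 6 e^{y}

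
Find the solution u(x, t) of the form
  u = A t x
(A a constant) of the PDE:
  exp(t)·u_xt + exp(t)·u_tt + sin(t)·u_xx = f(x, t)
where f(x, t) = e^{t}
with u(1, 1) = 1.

Substitute the ansatz u = A t x into the left-hand side.
Derivatives of the ansatz:
  u_xt = A
  u_tt = 0
  u_xx = 0
Term by term:
  exp(t)·u_xt = A e^{t}
  exp(t)·u_tt = 0
  sin(t)·u_xx = 0
So the left-hand side equals
  A e^{t}
This must equal f(x, t) = e^{t} identically.
Matching coefficients of the independent functions:
  [e^{t}]:  A = 1
Solving: A = 1.
Check against the point condition:
  u(1, 1) = 1  ⟹  A = 1  ✓
Hence u(x, t) = t x.

Answer: u(x, t) = t x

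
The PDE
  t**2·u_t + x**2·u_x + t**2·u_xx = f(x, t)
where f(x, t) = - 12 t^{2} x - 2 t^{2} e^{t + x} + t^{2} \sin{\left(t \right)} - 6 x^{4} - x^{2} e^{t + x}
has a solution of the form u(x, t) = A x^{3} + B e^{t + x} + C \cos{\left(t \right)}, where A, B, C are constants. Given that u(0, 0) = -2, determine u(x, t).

Substitute the ansatz u = A x^{3} + B e^{t + x} + C \cos{\left(t \right)} into the left-hand side.
Derivatives of the ansatz:
  u_t = B e^{t} e^{x} - C \sin{\left(t \right)}
  u_x = 3 A x^{2} + B e^{t} e^{x}
  u_xx = 6 A x + B e^{t} e^{x}
Term by term:
  t**2·u_t = B t^{2} e^{t} e^{x} - C t^{2} \sin{\left(t \right)}
  x**2·u_x = 3 A x^{4} + B x^{2} e^{t} e^{x}
  t**2·u_xx = 6 A t^{2} x + B t^{2} e^{t} e^{x}
So the left-hand side equals
  6 A t^{2} x + 3 A x^{4} + 2 B t^{2} e^{t} e^{x} + B x^{2} e^{t} e^{x} - C t^{2} \sin{\left(t \right)}
This must equal f(x, t) identically; expanded, f = - 12 t^{2} x - 2 t^{2} e^{t} e^{x} + t^{2} \sin{\left(t \right)} - 6 x^{4} - x^{2} e^{t} e^{x}.
Matching coefficients of the independent functions:
  [x^{4}]:  3 A = -6
  [t^{2} x]:  6 A = -12
  [t^{2} \sin{\left(t \right)}]:  - C = 1
  [t^{2} e^{t} e^{x}]:  2 B = -2
  [x^{2} e^{t} e^{x}]:  B = -1
Solving: A = -2, B = -1, C = -1.
Check against the point condition:
  u(0, 0) = -2  ⟹  B + C = -2  ✓
Hence u(x, t) = - 2 x^{3} - e^{t + x} - \cos{\left(t \right)}.

Answer: u(x, t) = - 2 x^{3} - e^{t + x} - \cos{\left(t \right)}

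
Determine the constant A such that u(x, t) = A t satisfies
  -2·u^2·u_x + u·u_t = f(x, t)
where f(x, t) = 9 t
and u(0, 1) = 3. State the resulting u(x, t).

Answer: u(x, t) = 3 t

Derivation:
Substitute the ansatz u = A t into the left-hand side.
Derivatives of the ansatz:
  u_x = 0
  u_t = A
Term by term:
  -2·u^2·u_x = 0
  u·u_t = A^{2} t
So the left-hand side equals
  A^{2} t
This must equal f(x, t) = 9 t identically.
Matching coefficients of the independent functions:
  [t]:  A^{2} = 9
These equations allow (A) = (-3) or (3).
Impose the point condition(s):
  u(0, 1) = 3  ⟹  A = 3
Only A = 3 satisfies everything.
Hence u(x, t) = 3 t.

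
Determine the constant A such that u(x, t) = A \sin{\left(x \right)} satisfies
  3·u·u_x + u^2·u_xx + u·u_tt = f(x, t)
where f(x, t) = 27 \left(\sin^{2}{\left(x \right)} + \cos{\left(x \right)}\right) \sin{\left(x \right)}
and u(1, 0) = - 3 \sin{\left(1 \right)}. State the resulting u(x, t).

Substitute the ansatz u = A \sin{\left(x \right)} into the left-hand side.
Derivatives of the ansatz:
  u_x = A \cos{\left(x \right)}
  u_xx = - A \sin{\left(x \right)}
  u_tt = 0
Term by term:
  3·u·u_x = 3 A^{2} \sin{\left(x \right)} \cos{\left(x \right)}
  u^2·u_xx = - A^{3} \sin^{3}{\left(x \right)}
  u·u_tt = 0
So the left-hand side equals
  - A^{3} \sin^{3}{\left(x \right)} + 3 A^{2} \sin{\left(x \right)} \cos{\left(x \right)}
This must equal f(x, t) identically; expanded, f = 27 \sin^{3}{\left(x \right)} + 27 \sin{\left(x \right)} \cos{\left(x \right)}.
Matching coefficients of the independent functions:
  [\sin{\left(x \right)} \cos{\left(x \right)}]:  3 A^{2} = 27
  [\sin^{3}{\left(x \right)}]:  - A^{3} = 27
Solving: A = -3.
Check against the point condition:
  u(1, 0) = - 3 \sin{\left(1 \right)}  ⟹  A \sin{\left(1 \right)} = - 3 \sin{\left(1 \right)}  ✓
Hence u(x, t) = - 3 \sin{\left(x \right)}.

Answer: u(x, t) = - 3 \sin{\left(x \right)}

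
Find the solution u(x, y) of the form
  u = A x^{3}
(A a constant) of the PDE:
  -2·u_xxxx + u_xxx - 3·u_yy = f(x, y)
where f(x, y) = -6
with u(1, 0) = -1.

Substitute the ansatz u = A x^{3} into the left-hand side.
Derivatives of the ansatz:
  u_xxxx = 0
  u_xxx = 6 A
  u_yy = 0
Term by term:
  -2·u_xxxx = 0
  u_xxx = 6 A
  -3·u_yy = 0
So the left-hand side equals
  6 A
This must equal f(x, y) = -6 identically.
Matching coefficients of the independent functions:
  [constant term]:  6 A = -6
Solving: A = -1.
Check against the point condition:
  u(1, 0) = -1  ⟹  A = -1  ✓
Hence u(x, y) = - x^{3}.

Answer: u(x, y) = - x^{3}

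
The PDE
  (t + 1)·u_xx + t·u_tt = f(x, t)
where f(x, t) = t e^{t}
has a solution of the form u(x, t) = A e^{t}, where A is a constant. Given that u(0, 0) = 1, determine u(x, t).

Substitute the ansatz u = A e^{t} into the left-hand side.
Derivatives of the ansatz:
  u_xx = 0
  u_tt = A e^{t}
Term by term:
  (t + 1)·u_xx = 0
  t·u_tt = A t e^{t}
So the left-hand side equals
  A t e^{t}
This must equal f(x, t) = t e^{t} identically.
Matching coefficients of the independent functions:
  [t e^{t}]:  A = 1
Solving: A = 1.
Check against the point condition:
  u(0, 0) = 1  ⟹  A = 1  ✓
Hence u(x, t) = e^{t}.

Answer: u(x, t) = e^{t}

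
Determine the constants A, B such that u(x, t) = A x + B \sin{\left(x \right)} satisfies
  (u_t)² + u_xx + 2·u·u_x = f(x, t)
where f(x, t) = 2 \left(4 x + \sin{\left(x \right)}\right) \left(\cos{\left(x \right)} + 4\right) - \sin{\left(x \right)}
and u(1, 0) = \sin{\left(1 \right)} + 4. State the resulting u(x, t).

Substitute the ansatz u = A x + B \sin{\left(x \right)} into the left-hand side.
Derivatives of the ansatz:
  u_t = 0
  u_xx = - B \sin{\left(x \right)}
  u_x = A + B \cos{\left(x \right)}
Term by term:
  (u_t)² = 0
  u_xx = - B \sin{\left(x \right)}
  2·u·u_x = 2 A^{2} x + 2 A B x \cos{\left(x \right)} + 2 A B \sin{\left(x \right)} + 2 B^{2} \sin{\left(x \right)} \cos{\left(x \right)}
So the left-hand side equals
  2 A^{2} x + 2 A B x \cos{\left(x \right)} + 2 A B \sin{\left(x \right)} + 2 B^{2} \sin{\left(x \right)} \cos{\left(x \right)} - B \sin{\left(x \right)}
This must equal f(x, t) identically; expanded, f = 8 x \cos{\left(x \right)} + 32 x + 2 \sin{\left(x \right)} \cos{\left(x \right)} + 7 \sin{\left(x \right)}.
Matching coefficients of the independent functions:
  [x]:  2 A^{2} = 32
  [x \cos{\left(x \right)}]:  2 A B = 8
  [\sin{\left(x \right)} \cos{\left(x \right)}]:  2 B^{2} = 2
  [\sin{\left(x \right)}]:  2 A B - B = 7
Solving: A = 4, B = 1.
Check against the point condition:
  u(1, 0) = \sin{\left(1 \right)} + 4  ⟹  A + B \sin{\left(1 \right)} = \sin{\left(1 \right)} + 4  ✓
Hence u(x, t) = 4 x + \sin{\left(x \right)}.

Answer: u(x, t) = 4 x + \sin{\left(x \right)}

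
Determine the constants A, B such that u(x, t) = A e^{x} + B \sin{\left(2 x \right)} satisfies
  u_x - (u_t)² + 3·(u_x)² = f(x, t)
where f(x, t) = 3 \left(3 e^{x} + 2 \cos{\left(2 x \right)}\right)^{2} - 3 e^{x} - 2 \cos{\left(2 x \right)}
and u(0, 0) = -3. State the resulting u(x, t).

Answer: u(x, t) = - 3 e^{x} - \sin{\left(2 x \right)}

Derivation:
Substitute the ansatz u = A e^{x} + B \sin{\left(2 x \right)} into the left-hand side.
Derivatives of the ansatz:
  u_x = A e^{x} + 2 B \cos{\left(2 x \right)}
  u_t = 0
Term by term:
  u_x = A e^{x} + 2 B \cos{\left(2 x \right)}
  -(u_t)² = 0
  3·(u_x)² = 3 A^{2} e^{2 x} + 12 A B e^{x} \cos{\left(2 x \right)} + 12 B^{2} \cos^{2}{\left(2 x \right)}
So the left-hand side equals
  3 A^{2} e^{2 x} + 12 A B e^{x} \cos{\left(2 x \right)} + A e^{x} + 12 B^{2} \cos^{2}{\left(2 x \right)} + 2 B \cos{\left(2 x \right)}
This must equal f(x, t) identically; expanded, f = 27 e^{2 x} + 36 e^{x} \cos{\left(2 x \right)} - 3 e^{x} + 12 \cos^{2}{\left(2 x \right)} - 2 \cos{\left(2 x \right)}.
Matching coefficients of the independent functions:
  [e^{x} \cos{\left(2 x \right)}]:  12 A B = 36
  [e^{x}]:  A = -3
  [e^{2 x}]:  3 A^{2} = 27
  [\cos{\left(2 x \right)}]:  2 B = -2
  [\cos^{2}{\left(2 x \right)}]:  12 B^{2} = 12
Solving: A = -3, B = -1.
Check against the point condition:
  u(0, 0) = -3  ⟹  A = -3  ✓
Hence u(x, t) = - 3 e^{x} - \sin{\left(2 x \right)}.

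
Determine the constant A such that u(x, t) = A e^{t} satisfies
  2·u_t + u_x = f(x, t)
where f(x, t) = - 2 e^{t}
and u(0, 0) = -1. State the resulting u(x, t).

Substitute the ansatz u = A e^{t} into the left-hand side.
Derivatives of the ansatz:
  u_t = A e^{t}
  u_x = 0
Term by term:
  2·u_t = 2 A e^{t}
  u_x = 0
So the left-hand side equals
  2 A e^{t}
This must equal f(x, t) = - 2 e^{t} identically.
Matching coefficients of the independent functions:
  [e^{t}]:  2 A = -2
Solving: A = -1.
Check against the point condition:
  u(0, 0) = -1  ⟹  A = -1  ✓
Hence u(x, t) = - e^{t}.

Answer: u(x, t) = - e^{t}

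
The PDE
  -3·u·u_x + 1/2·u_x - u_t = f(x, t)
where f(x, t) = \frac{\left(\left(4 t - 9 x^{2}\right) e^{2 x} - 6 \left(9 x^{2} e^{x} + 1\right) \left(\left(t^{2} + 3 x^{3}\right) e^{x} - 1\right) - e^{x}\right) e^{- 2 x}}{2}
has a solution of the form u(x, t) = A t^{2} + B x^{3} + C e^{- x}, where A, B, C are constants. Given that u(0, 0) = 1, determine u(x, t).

Substitute the ansatz u = A t^{2} + B x^{3} + C e^{- x} into the left-hand side.
Derivatives of the ansatz:
  u_x = 3 B x^{2} - C e^{- x}
  u_t = 2 A t
Term by term:
  -3·u·u_x = - 9 A B t^{2} x^{2} + 3 A C t^{2} e^{- x} - 9 B^{2} x^{5} + 3 B C x^{3} e^{- x} - 9 B C x^{2} e^{- x} + 3 C^{2} e^{- 2 x}
  1/2·u_x = \frac{3 B x^{2}}{2} - \frac{C e^{- x}}{2}
  -u_t = - 2 A t
So the left-hand side equals
  - 9 A B t^{2} x^{2} + 3 A C t^{2} e^{- x} - 2 A t - 9 B^{2} x^{5} + 3 B C x^{3} e^{- x} - 9 B C x^{2} e^{- x} + \frac{3 B x^{2}}{2} + 3 C^{2} e^{- 2 x} - \frac{C e^{- x}}{2}
This must equal f(x, t) identically; expanded, f = - 27 t^{2} x^{2} - 3 t^{2} e^{- x} + 2 t - 81 x^{5} - 9 x^{3} e^{- x} - \frac{9 x^{2}}{2} + 27 x^{2} e^{- x} - \frac{e^{- x}}{2} + 3 e^{- 2 x}.
Matching coefficients of the independent functions:
  [t]:  - 2 A = 2
  [x^{2}]:  \frac{3 B}{2} = - \frac{9}{2}
  [x^{5}]:  - 9 B^{2} = -81
  [t^{2} x^{2}]:  - 9 A B = -27
  [t^{2} e^{- x}]:  3 A C = -3
  [x^{2} e^{- x}]:  - 9 B C = 27
  [x^{3} e^{- x}]:  3 B C = -9
  [e^{- 2 x}]:  3 C^{2} = 3
  [e^{- x}]:  - \frac{C}{2} = - \frac{1}{2}
Solving: A = -1, B = -3, C = 1.
Check against the point condition:
  u(0, 0) = 1  ⟹  C = 1  ✓
Hence u(x, t) = - t^{2} - 3 x^{3} + e^{- x}.

Answer: u(x, t) = - t^{2} - 3 x^{3} + e^{- x}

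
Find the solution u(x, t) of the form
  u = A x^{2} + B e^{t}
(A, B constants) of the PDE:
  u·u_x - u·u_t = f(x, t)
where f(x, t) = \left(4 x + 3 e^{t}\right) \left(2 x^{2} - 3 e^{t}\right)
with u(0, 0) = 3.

Substitute the ansatz u = A x^{2} + B e^{t} into the left-hand side.
Derivatives of the ansatz:
  u_x = 2 A x
  u_t = B e^{t}
Term by term:
  u·u_x = 2 A^{2} x^{3} + 2 A B x e^{t}
  -u·u_t = - A B x^{2} e^{t} - B^{2} e^{2 t}
So the left-hand side equals
  2 A^{2} x^{3} - A B x^{2} e^{t} + 2 A B x e^{t} - B^{2} e^{2 t}
This must equal f(x, t) identically; expanded, f = 8 x^{3} + 6 x^{2} e^{t} - 12 x e^{t} - 9 e^{2 t}.
Matching coefficients of the independent functions:
  [x^{3}]:  2 A^{2} = 8
  [x e^{t}]:  2 A B = -12
  [x^{2} e^{t}]:  - A B = 6
  [e^{2 t}]:  - B^{2} = -9
These equations allow (A, B) = (-2, 3) or (2, -3).
Impose the point condition(s):
  u(0, 0) = 3  ⟹  B = 3
Only A = -2, B = 3 satisfies everything.
Hence u(x, t) = - 2 x^{2} + 3 e^{t}.

Answer: u(x, t) = - 2 x^{2} + 3 e^{t}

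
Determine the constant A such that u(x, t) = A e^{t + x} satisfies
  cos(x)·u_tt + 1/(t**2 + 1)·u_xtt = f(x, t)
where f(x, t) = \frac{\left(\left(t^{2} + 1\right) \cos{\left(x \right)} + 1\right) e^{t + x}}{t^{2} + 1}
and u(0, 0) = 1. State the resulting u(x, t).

Substitute the ansatz u = A e^{t + x} into the left-hand side.
Derivatives of the ansatz:
  u_tt = A e^{t} e^{x}
  u_xtt = A e^{t} e^{x}
Term by term:
  cos(x)·u_tt = A e^{t} e^{x} \cos{\left(x \right)}
  1/(t**2 + 1)·u_xtt = \frac{A e^{t} e^{x}}{t^{2} + 1}
So the left-hand side equals
  A e^{t} e^{x} \cos{\left(x \right)} + \frac{A e^{t} e^{x}}{t^{2} + 1}
This must equal f(x, t) identically; expanded, f = e^{t} e^{x} \cos{\left(x \right)} + \frac{e^{t} e^{x}}{t^{2} + 1}.
Matching coefficients of the independent functions:
  [\frac{e^{t} e^{x}}{t^{2} + 1}, e^{t} e^{x} \cos{\left(x \right)}]:  A = 1
Solving: A = 1.
Check against the point condition:
  u(0, 0) = 1  ⟹  A = 1  ✓
Hence u(x, t) = e^{t + x}.

Answer: u(x, t) = e^{t + x}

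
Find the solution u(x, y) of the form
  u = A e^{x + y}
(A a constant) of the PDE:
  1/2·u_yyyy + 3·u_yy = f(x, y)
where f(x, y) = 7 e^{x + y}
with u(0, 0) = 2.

Substitute the ansatz u = A e^{x + y} into the left-hand side.
Derivatives of the ansatz:
  u_yyyy = A e^{x} e^{y}
  u_yy = A e^{x} e^{y}
Term by term:
  1/2·u_yyyy = \frac{A e^{x} e^{y}}{2}
  3·u_yy = 3 A e^{x} e^{y}
So the left-hand side equals
  \frac{7 A e^{x} e^{y}}{2}
This must equal f(x, y) identically; expanded, f = 7 e^{x} e^{y}.
Matching coefficients of the independent functions:
  [e^{x} e^{y}]:  \frac{7 A}{2} = 7
Solving: A = 2.
Check against the point condition:
  u(0, 0) = 2  ⟹  A = 2  ✓
Hence u(x, y) = 2 e^{x + y}.

Answer: u(x, y) = 2 e^{x + y}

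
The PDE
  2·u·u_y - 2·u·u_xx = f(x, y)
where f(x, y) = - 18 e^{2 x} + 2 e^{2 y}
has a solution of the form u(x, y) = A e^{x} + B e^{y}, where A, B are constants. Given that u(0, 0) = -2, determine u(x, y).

Answer: u(x, y) = - 3 e^{x} + e^{y}

Derivation:
Substitute the ansatz u = A e^{x} + B e^{y} into the left-hand side.
Derivatives of the ansatz:
  u_y = B e^{y}
  u_xx = A e^{x}
Term by term:
  2·u·u_y = 2 A B e^{x} e^{y} + 2 B^{2} e^{2 y}
  -2·u·u_xx = - 2 A^{2} e^{2 x} - 2 A B e^{x} e^{y}
So the left-hand side equals
  - 2 A^{2} e^{2 x} + 2 B^{2} e^{2 y}
This must equal f(x, y) = - 18 e^{2 x} + 2 e^{2 y} identically.
Matching coefficients of the independent functions:
  [e^{2 x}]:  - 2 A^{2} = -18
  [e^{2 y}]:  2 B^{2} = 2
These equations allow (A, B) = (-3, -1) or (-3, 1) or (3, -1) or (3, 1).
Impose the point condition(s):
  u(0, 0) = -2  ⟹  A + B = -2
Only A = -3, B = 1 satisfies everything.
Hence u(x, y) = - 3 e^{x} + e^{y}.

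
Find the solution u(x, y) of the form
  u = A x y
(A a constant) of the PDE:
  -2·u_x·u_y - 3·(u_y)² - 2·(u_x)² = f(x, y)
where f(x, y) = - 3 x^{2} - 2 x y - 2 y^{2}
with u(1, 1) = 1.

Substitute the ansatz u = A x y into the left-hand side.
Derivatives of the ansatz:
  u_x = A y
  u_y = A x
Term by term:
  -2·u_x·u_y = - 2 A^{2} x y
  -3·(u_y)² = - 3 A^{2} x^{2}
  -2·(u_x)² = - 2 A^{2} y^{2}
So the left-hand side equals
  - 3 A^{2} x^{2} - 2 A^{2} x y - 2 A^{2} y^{2}
This must equal f(x, y) = - 3 x^{2} - 2 x y - 2 y^{2} identically.
Matching coefficients of the independent functions:
  [x^{2}]:  - 3 A^{2} = -3
  [y^{2}, x y]:  - 2 A^{2} = -2
These equations allow (A) = (-1) or (1).
Impose the point condition(s):
  u(1, 1) = 1  ⟹  A = 1
Only A = 1 satisfies everything.
Hence u(x, y) = x y.

Answer: u(x, y) = x y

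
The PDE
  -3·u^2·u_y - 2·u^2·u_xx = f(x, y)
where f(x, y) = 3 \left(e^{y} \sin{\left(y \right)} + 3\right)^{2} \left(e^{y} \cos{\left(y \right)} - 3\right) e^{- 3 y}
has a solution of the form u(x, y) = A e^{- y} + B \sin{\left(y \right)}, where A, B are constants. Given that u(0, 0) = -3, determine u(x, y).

Substitute the ansatz u = A e^{- y} + B \sin{\left(y \right)} into the left-hand side.
Derivatives of the ansatz:
  u_y = - A e^{- y} + B \cos{\left(y \right)}
  u_xx = 0
Term by term:
  -3·u^2·u_y = 3 A^{3} e^{- 3 y} + 6 A^{2} B e^{- 2 y} \sin{\left(y \right)} - 3 A^{2} B e^{- 2 y} \cos{\left(y \right)} + 3 A B^{2} e^{- y} \sin^{2}{\left(y \right)} - 6 A B^{2} e^{- y} \sin{\left(y \right)} \cos{\left(y \right)} - 3 B^{3} \sin^{2}{\left(y \right)} \cos{\left(y \right)}
  -2·u^2·u_xx = 0
So the left-hand side equals
  3 A^{3} e^{- 3 y} + 6 A^{2} B e^{- 2 y} \sin{\left(y \right)} - 3 A^{2} B e^{- 2 y} \cos{\left(y \right)} + 3 A B^{2} e^{- y} \sin^{2}{\left(y \right)} - 6 A B^{2} e^{- y} \sin{\left(y \right)} \cos{\left(y \right)} - 3 B^{3} \sin^{2}{\left(y \right)} \cos{\left(y \right)}
This must equal f(x, y) identically; expanded, f = 3 \sin^{2}{\left(y \right)} \cos{\left(y \right)} - 9 e^{- y} \sin^{2}{\left(y \right)} + 18 e^{- y} \sin{\left(y \right)} \cos{\left(y \right)} - 54 e^{- 2 y} \sin{\left(y \right)} + 27 e^{- 2 y} \cos{\left(y \right)} - 81 e^{- 3 y}.
Matching coefficients of the independent functions:
  [e^{- 2 y} \sin{\left(y \right)}]:  6 A^{2} B = -54
  [e^{- 2 y} \cos{\left(y \right)}]:  - 3 A^{2} B = 27
  [e^{- y} \sin^{2}{\left(y \right)}]:  3 A B^{2} = -9
  [\sin^{2}{\left(y \right)} \cos{\left(y \right)}]:  - 3 B^{3} = 3
  [e^{- y} \sin{\left(y \right)} \cos{\left(y \right)}]:  - 6 A B^{2} = 18
  [e^{- 3 y}]:  3 A^{3} = -81
Solving: A = -3, B = -1.
Check against the point condition:
  u(0, 0) = -3  ⟹  A = -3  ✓
Hence u(x, y) = - \sin{\left(y \right)} - 3 e^{- y}.

Answer: u(x, y) = - \sin{\left(y \right)} - 3 e^{- y}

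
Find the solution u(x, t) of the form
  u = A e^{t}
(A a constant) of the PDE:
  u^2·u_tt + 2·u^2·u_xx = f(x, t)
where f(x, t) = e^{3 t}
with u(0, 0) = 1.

Substitute the ansatz u = A e^{t} into the left-hand side.
Derivatives of the ansatz:
  u_tt = A e^{t}
  u_xx = 0
Term by term:
  u^2·u_tt = A^{3} e^{3 t}
  2·u^2·u_xx = 0
So the left-hand side equals
  A^{3} e^{3 t}
This must equal f(x, t) = e^{3 t} identically.
Matching coefficients of the independent functions:
  [e^{3 t}]:  A^{3} = 1
Solving: A = 1.
Check against the point condition:
  u(0, 0) = 1  ⟹  A = 1  ✓
Hence u(x, t) = e^{t}.

Answer: u(x, t) = e^{t}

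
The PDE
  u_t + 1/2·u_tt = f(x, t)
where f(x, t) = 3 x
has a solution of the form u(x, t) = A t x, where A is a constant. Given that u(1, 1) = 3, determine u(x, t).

Substitute the ansatz u = A t x into the left-hand side.
Derivatives of the ansatz:
  u_t = A x
  u_tt = 0
Term by term:
  u_t = A x
  1/2·u_tt = 0
So the left-hand side equals
  A x
This must equal f(x, t) = 3 x identically.
Matching coefficients of the independent functions:
  [x]:  A = 3
Solving: A = 3.
Check against the point condition:
  u(1, 1) = 3  ⟹  A = 3  ✓
Hence u(x, t) = 3 t x.

Answer: u(x, t) = 3 t x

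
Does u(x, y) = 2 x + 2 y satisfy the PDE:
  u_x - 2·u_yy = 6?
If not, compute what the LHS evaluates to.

Answer: No, the LHS evaluates to 2

Derivation:
Evaluate each term of the left-hand side for u = 2 x + 2 y.
Derivatives:
  u_x = 2
  u_yy = 0
Terms:
  u_x = 2
  -2·u_yy = 0
Sum: LHS = 2
Given right-hand side: 6. Difference LHS − RHS = -4 ≠ 0, so u is not a solution.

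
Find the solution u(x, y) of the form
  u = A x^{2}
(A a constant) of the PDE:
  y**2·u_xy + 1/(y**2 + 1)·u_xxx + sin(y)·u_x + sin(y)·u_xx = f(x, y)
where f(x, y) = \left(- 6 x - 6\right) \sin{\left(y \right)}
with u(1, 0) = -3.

Substitute the ansatz u = A x^{2} into the left-hand side.
Derivatives of the ansatz:
  u_xy = 0
  u_xxx = 0
  u_x = 2 A x
  u_xx = 2 A
Term by term:
  y**2·u_xy = 0
  1/(y**2 + 1)·u_xxx = 0
  sin(y)·u_x = 2 A x \sin{\left(y \right)}
  sin(y)·u_xx = 2 A \sin{\left(y \right)}
So the left-hand side equals
  2 A x \sin{\left(y \right)} + 2 A \sin{\left(y \right)}
This must equal f(x, y) identically; expanded, f = - 6 x \sin{\left(y \right)} - 6 \sin{\left(y \right)}.
Matching coefficients of the independent functions:
  [x \sin{\left(y \right)}, \sin{\left(y \right)}]:  2 A = -6
Solving: A = -3.
Check against the point condition:
  u(1, 0) = -3  ⟹  A = -3  ✓
Hence u(x, y) = - 3 x^{2}.

Answer: u(x, y) = - 3 x^{2}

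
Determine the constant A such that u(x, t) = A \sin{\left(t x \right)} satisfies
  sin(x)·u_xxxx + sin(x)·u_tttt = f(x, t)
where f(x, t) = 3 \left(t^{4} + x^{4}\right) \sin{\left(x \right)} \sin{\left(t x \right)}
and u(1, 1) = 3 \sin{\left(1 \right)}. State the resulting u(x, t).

Answer: u(x, t) = 3 \sin{\left(t x \right)}

Derivation:
Substitute the ansatz u = A \sin{\left(t x \right)} into the left-hand side.
Derivatives of the ansatz:
  u_xxxx = A t^{4} \sin{\left(t x \right)}
  u_tttt = A x^{4} \sin{\left(t x \right)}
Term by term:
  sin(x)·u_xxxx = A t^{4} \sin{\left(x \right)} \sin{\left(t x \right)}
  sin(x)·u_tttt = A x^{4} \sin{\left(x \right)} \sin{\left(t x \right)}
So the left-hand side equals
  A t^{4} \sin{\left(x \right)} \sin{\left(t x \right)} + A x^{4} \sin{\left(x \right)} \sin{\left(t x \right)}
This must equal f(x, t) identically; expanded, f = 3 t^{4} \sin{\left(x \right)} \sin{\left(t x \right)} + 3 x^{4} \sin{\left(x \right)} \sin{\left(t x \right)}.
Matching coefficients of the independent functions:
  [t^{4} \sin{\left(x \right)} \sin{\left(t x \right)}, x^{4} \sin{\left(x \right)} \sin{\left(t x \right)}]:  A = 3
Solving: A = 3.
Check against the point condition:
  u(1, 1) = 3 \sin{\left(1 \right)}  ⟹  A \sin{\left(1 \right)} = 3 \sin{\left(1 \right)}  ✓
Hence u(x, t) = 3 \sin{\left(t x \right)}.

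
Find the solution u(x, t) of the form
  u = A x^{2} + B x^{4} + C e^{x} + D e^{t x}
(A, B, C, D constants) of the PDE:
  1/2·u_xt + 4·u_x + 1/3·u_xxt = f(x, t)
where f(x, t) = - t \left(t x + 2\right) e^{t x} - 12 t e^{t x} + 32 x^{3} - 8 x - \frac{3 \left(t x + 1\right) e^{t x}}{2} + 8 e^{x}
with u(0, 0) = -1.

Substitute the ansatz u = A x^{2} + B x^{4} + C e^{x} + D e^{t x} into the left-hand side.
Derivatives of the ansatz:
  u_xt = D t x e^{t x} + D e^{t x}
  u_x = 2 A x + 4 B x^{3} + C e^{x} + D t e^{t x}
  u_xxt = D t^{2} x e^{t x} + 2 D t e^{t x}
Term by term:
  1/2·u_xt = \frac{D t x e^{t x}}{2} + \frac{D e^{t x}}{2}
  4·u_x = 8 A x + 16 B x^{3} + 4 C e^{x} + 4 D t e^{t x}
  1/3·u_xxt = \frac{D t^{2} x e^{t x}}{3} + \frac{2 D t e^{t x}}{3}
So the left-hand side equals
  8 A x + 16 B x^{3} + 4 C e^{x} + \frac{D t^{2} x e^{t x}}{3} + \frac{D t x e^{t x}}{2} + \frac{14 D t e^{t x}}{3} + \frac{D e^{t x}}{2}
This must equal f(x, t) identically; expanded, f = - t^{2} x e^{t x} - \frac{3 t x e^{t x}}{2} - 14 t e^{t x} + 32 x^{3} - 8 x + 8 e^{x} - \frac{3 e^{t x}}{2}.
Matching coefficients of the independent functions:
  [x]:  8 A = -8
  [x^{3}]:  16 B = 32
  [t e^{t x}]:  \frac{14 D}{3} = -14
  [t x e^{t x}, e^{t x}]:  \frac{D}{2} = - \frac{3}{2}
  [t^{2} x e^{t x}]:  \frac{D}{3} = -1
  [e^{x}]:  4 C = 8
Solving: A = -1, B = 2, C = 2, D = -3.
Check against the point condition:
  u(0, 0) = -1  ⟹  C + D = -1  ✓
Hence u(x, t) = 2 x^{4} - x^{2} + 2 e^{x} - 3 e^{t x}.

Answer: u(x, t) = 2 x^{4} - x^{2} + 2 e^{x} - 3 e^{t x}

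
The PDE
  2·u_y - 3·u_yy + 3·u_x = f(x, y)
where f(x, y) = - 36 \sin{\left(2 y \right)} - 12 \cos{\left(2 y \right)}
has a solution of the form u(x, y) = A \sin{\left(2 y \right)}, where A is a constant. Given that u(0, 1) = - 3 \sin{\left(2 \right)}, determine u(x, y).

Substitute the ansatz u = A \sin{\left(2 y \right)} into the left-hand side.
Derivatives of the ansatz:
  u_y = 2 A \cos{\left(2 y \right)}
  u_yy = - 4 A \sin{\left(2 y \right)}
  u_x = 0
Term by term:
  2·u_y = 4 A \cos{\left(2 y \right)}
  -3·u_yy = 12 A \sin{\left(2 y \right)}
  3·u_x = 0
So the left-hand side equals
  12 A \sin{\left(2 y \right)} + 4 A \cos{\left(2 y \right)}
This must equal f(x, y) = - 36 \sin{\left(2 y \right)} - 12 \cos{\left(2 y \right)} identically.
Matching coefficients of the independent functions:
  [\sin{\left(2 y \right)}]:  12 A = -36
  [\cos{\left(2 y \right)}]:  4 A = -12
Solving: A = -3.
Check against the point condition:
  u(0, 1) = - 3 \sin{\left(2 \right)}  ⟹  A \sin{\left(2 \right)} = - 3 \sin{\left(2 \right)}  ✓
Hence u(x, y) = - 3 \sin{\left(2 y \right)}.

Answer: u(x, y) = - 3 \sin{\left(2 y \right)}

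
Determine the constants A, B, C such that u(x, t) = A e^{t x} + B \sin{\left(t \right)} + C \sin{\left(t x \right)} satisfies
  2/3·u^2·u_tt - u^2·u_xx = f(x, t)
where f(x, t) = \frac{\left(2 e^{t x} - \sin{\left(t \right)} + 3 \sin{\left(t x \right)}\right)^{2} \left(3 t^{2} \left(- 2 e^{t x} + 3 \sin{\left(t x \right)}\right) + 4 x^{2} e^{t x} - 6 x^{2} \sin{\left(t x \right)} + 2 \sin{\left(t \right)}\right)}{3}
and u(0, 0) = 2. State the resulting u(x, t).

Answer: u(x, t) = 2 e^{t x} - \sin{\left(t \right)} + 3 \sin{\left(t x \right)}

Derivation:
Substitute the ansatz u = A e^{t x} + B \sin{\left(t \right)} + C \sin{\left(t x \right)} into the left-hand side.
Derivatives of the ansatz:
  u_tt = A x^{2} e^{t x} - B \sin{\left(t \right)} - C x^{2} \sin{\left(t x \right)}
  u_xx = A t^{2} e^{t x} - C t^{2} \sin{\left(t x \right)}
Term by term:
  2/3·u^2·u_tt = \frac{2 A^{3} x^{2} e^{3 t x}}{3} + \frac{4 A^{2} B x^{2} e^{2 t x} \sin{\left(t \right)}}{3} - \frac{2 A^{2} B e^{2 t x} \sin{\left(t \right)}}{3} + \frac{2 A^{2} C x^{2} e^{2 t x} \sin{\left(t x \right)}}{3} + \frac{2 A B^{2} x^{2} e^{t x} \sin^{2}{\left(t \right)}}{3} - \frac{4 A B^{2} e^{t x} \sin^{2}{\left(t \right)}}{3} - \frac{4 A B C e^{t x} \sin{\left(t \right)} \sin{\left(t x \right)}}{3} - \frac{2 A C^{2} x^{2} e^{t x} \sin^{2}{\left(t x \right)}}{3} - \frac{2 B^{3} \sin^{3}{\left(t \right)}}{3} - \frac{2 B^{2} C x^{2} \sin^{2}{\left(t \right)} \sin{\left(t x \right)}}{3} - \frac{4 B^{2} C \sin^{2}{\left(t \right)} \sin{\left(t x \right)}}{3} - \frac{4 B C^{2} x^{2} \sin{\left(t \right)} \sin^{2}{\left(t x \right)}}{3} - \frac{2 B C^{2} \sin{\left(t \right)} \sin^{2}{\left(t x \right)}}{3} - \frac{2 C^{3} x^{2} \sin^{3}{\left(t x \right)}}{3}
  -u^2·u_xx = - A^{3} t^{2} e^{3 t x} - 2 A^{2} B t^{2} e^{2 t x} \sin{\left(t \right)} - A^{2} C t^{2} e^{2 t x} \sin{\left(t x \right)} - A B^{2} t^{2} e^{t x} \sin^{2}{\left(t \right)} + A C^{2} t^{2} e^{t x} \sin^{2}{\left(t x \right)} + B^{2} C t^{2} \sin^{2}{\left(t \right)} \sin{\left(t x \right)} + 2 B C^{2} t^{2} \sin{\left(t \right)} \sin^{2}{\left(t x \right)} + C^{3} t^{2} \sin^{3}{\left(t x \right)}
So the left-hand side equals
  - A^{3} t^{2} e^{3 t x} + \frac{2 A^{3} x^{2} e^{3 t x}}{3} - 2 A^{2} B t^{2} e^{2 t x} \sin{\left(t \right)} + \frac{4 A^{2} B x^{2} e^{2 t x} \sin{\left(t \right)}}{3} - \frac{2 A^{2} B e^{2 t x} \sin{\left(t \right)}}{3} - A^{2} C t^{2} e^{2 t x} \sin{\left(t x \right)} + \frac{2 A^{2} C x^{2} e^{2 t x} \sin{\left(t x \right)}}{3} - A B^{2} t^{2} e^{t x} \sin^{2}{\left(t \right)} + \frac{2 A B^{2} x^{2} e^{t x} \sin^{2}{\left(t \right)}}{3} - \frac{4 A B^{2} e^{t x} \sin^{2}{\left(t \right)}}{3} - \frac{4 A B C e^{t x} \sin{\left(t \right)} \sin{\left(t x \right)}}{3} + A C^{2} t^{2} e^{t x} \sin^{2}{\left(t x \right)} - \frac{2 A C^{2} x^{2} e^{t x} \sin^{2}{\left(t x \right)}}{3} - \frac{2 B^{3} \sin^{3}{\left(t \right)}}{3} + B^{2} C t^{2} \sin^{2}{\left(t \right)} \sin{\left(t x \right)} - \frac{2 B^{2} C x^{2} \sin^{2}{\left(t \right)} \sin{\left(t x \right)}}{3} - \frac{4 B^{2} C \sin^{2}{\left(t \right)} \sin{\left(t x \right)}}{3} + 2 B C^{2} t^{2} \sin{\left(t \right)} \sin^{2}{\left(t x \right)} - \frac{4 B C^{2} x^{2} \sin{\left(t \right)} \sin^{2}{\left(t x \right)}}{3} - \frac{2 B C^{2} \sin{\left(t \right)} \sin^{2}{\left(t x \right)}}{3} + C^{3} t^{2} \sin^{3}{\left(t x \right)} - \frac{2 C^{3} x^{2} \sin^{3}{\left(t x \right)}}{3}
This must equal f(x, t) identically; expanded, f = - 8 t^{2} e^{3 t x} + 8 t^{2} e^{2 t x} \sin{\left(t \right)} - 12 t^{2} e^{2 t x} \sin{\left(t x \right)} - 2 t^{2} e^{t x} \sin^{2}{\left(t \right)} + 18 t^{2} e^{t x} \sin^{2}{\left(t x \right)} + 3 t^{2} \sin^{2}{\left(t \right)} \sin{\left(t x \right)} - 18 t^{2} \sin{\left(t \right)} \sin^{2}{\left(t x \right)} + 27 t^{2} \sin^{3}{\left(t x \right)} + \frac{16 x^{2} e^{3 t x}}{3} - \frac{16 x^{2} e^{2 t x} \sin{\left(t \right)}}{3} + 8 x^{2} e^{2 t x} \sin{\left(t x \right)} + \frac{4 x^{2} e^{t x} \sin^{2}{\left(t \right)}}{3} - 12 x^{2} e^{t x} \sin^{2}{\left(t x \right)} - 2 x^{2} \sin^{2}{\left(t \right)} \sin{\left(t x \right)} + 12 x^{2} \sin{\left(t \right)} \sin^{2}{\left(t x \right)} - 18 x^{2} \sin^{3}{\left(t x \right)} + \frac{8 e^{2 t x} \sin{\left(t \right)}}{3} - \frac{8 e^{t x} \sin^{2}{\left(t \right)}}{3} + 8 e^{t x} \sin{\left(t \right)} \sin{\left(t x \right)} + \frac{2 \sin^{3}{\left(t \right)}}{3} - 4 \sin^{2}{\left(t \right)} \sin{\left(t x \right)} + 6 \sin{\left(t \right)} \sin^{2}{\left(t x \right)}.
Matching coefficients of the independent functions:
(each divided by its leading coefficient; functions giving the same equation are listed together)
  [t^{2} e^{3 t x}, x^{2} e^{3 t x}]:  A^{3} - 8 = 0
  [t^{2} \sin^{3}{\left(t x \right)}, x^{2} \sin^{3}{\left(t x \right)}]:  C^{3} - 27 = 0
  [e^{t x} \sin^{2}{\left(t \right)}, t^{2} e^{t x} \sin^{2}{\left(t \right)}, x^{2} e^{t x} \sin^{2}{\left(t \right)}]:  A B^{2} - 2 = 0
  [e^{2 t x} \sin{\left(t \right)}, t^{2} e^{2 t x} \sin{\left(t \right)}, x^{2} e^{2 t x} \sin{\left(t \right)}]:  A^{2} B + 4 = 0
  [\sin{\left(t \right)} \sin^{2}{\left(t x \right)}, t^{2} \sin{\left(t \right)} \sin^{2}{\left(t x \right)}, x^{2} \sin{\left(t \right)} \sin^{2}{\left(t x \right)}]:  B C^{2} + 9 = 0
  [\sin^{2}{\left(t \right)} \sin{\left(t x \right)}, t^{2} \sin^{2}{\left(t \right)} \sin{\left(t x \right)}, x^{2} \sin^{2}{\left(t \right)} \sin{\left(t x \right)}]:  B^{2} C - 3 = 0
  [t^{2} e^{t x} \sin^{2}{\left(t x \right)}, x^{2} e^{t x} \sin^{2}{\left(t x \right)}]:  A C^{2} - 18 = 0
  [t^{2} e^{2 t x} \sin{\left(t x \right)}, x^{2} e^{2 t x} \sin{\left(t x \right)}]:  A^{2} C - 12 = 0
  [e^{t x} \sin{\left(t \right)} \sin{\left(t x \right)}]:  A B C + 6 = 0
  [\sin^{3}{\left(t \right)}]:  B^{3} + 1 = 0
Solving: A = 2, B = -1, C = 3.
Check against the point condition:
  u(0, 0) = 2  ⟹  A = 2  ✓
Hence u(x, t) = 2 e^{t x} - \sin{\left(t \right)} + 3 \sin{\left(t x \right)}.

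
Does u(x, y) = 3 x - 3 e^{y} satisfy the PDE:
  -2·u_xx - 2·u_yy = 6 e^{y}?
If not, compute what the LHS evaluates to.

Evaluate each term of the left-hand side for u = 3 x - 3 e^{y}.
Derivatives:
  u_xx = 0
  u_yy = - 3 e^{y}
Terms:
  -2·u_xx = 0
  -2·u_yy = 6 e^{y}
Sum: LHS = 6 e^{y}
This is exactly the given right-hand side, so u is a solution.

Answer: Yes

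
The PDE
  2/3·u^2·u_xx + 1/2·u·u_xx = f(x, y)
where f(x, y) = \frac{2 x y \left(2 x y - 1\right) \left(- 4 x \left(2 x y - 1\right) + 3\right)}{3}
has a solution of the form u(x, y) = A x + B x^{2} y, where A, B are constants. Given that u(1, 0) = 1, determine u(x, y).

Answer: u(x, y) = - 2 x^{2} y + x

Derivation:
Substitute the ansatz u = A x + B x^{2} y into the left-hand side.
Derivatives of the ansatz:
  u_xx = 2 B y
Term by term:
  2/3·u^2·u_xx = \frac{4 A^{2} B x^{2} y}{3} + \frac{8 A B^{2} x^{3} y^{2}}{3} + \frac{4 B^{3} x^{4} y^{3}}{3}
  1/2·u·u_xx = A B x y + B^{2} x^{2} y^{2}
So the left-hand side equals
  \frac{4 A^{2} B x^{2} y}{3} + \frac{8 A B^{2} x^{3} y^{2}}{3} + A B x y + \frac{4 B^{3} x^{4} y^{3}}{3} + B^{2} x^{2} y^{2}
This must equal f(x, y) identically; expanded, f = - \frac{32 x^{4} y^{3}}{3} + \frac{32 x^{3} y^{2}}{3} + 4 x^{2} y^{2} - \frac{8 x^{2} y}{3} - 2 x y.
Matching coefficients of the independent functions:
  [x y]:  A B = -2
  [x^{2} y]:  \frac{4 A^{2} B}{3} = - \frac{8}{3}
  [x^{2} y^{2}]:  B^{2} = 4
  [x^{3} y^{2}]:  \frac{8 A B^{2}}{3} = \frac{32}{3}
  [x^{4} y^{3}]:  \frac{4 B^{3}}{3} = - \frac{32}{3}
Solving: A = 1, B = -2.
Check against the point condition:
  u(1, 0) = 1  ⟹  A = 1  ✓
Hence u(x, y) = - 2 x^{2} y + x.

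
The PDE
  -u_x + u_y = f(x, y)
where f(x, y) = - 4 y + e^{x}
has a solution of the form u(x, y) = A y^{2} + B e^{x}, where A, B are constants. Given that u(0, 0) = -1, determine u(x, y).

Substitute the ansatz u = A y^{2} + B e^{x} into the left-hand side.
Derivatives of the ansatz:
  u_x = B e^{x}
  u_y = 2 A y
Term by term:
  -u_x = - B e^{x}
  u_y = 2 A y
So the left-hand side equals
  2 A y - B e^{x}
This must equal f(x, y) = - 4 y + e^{x} identically.
Matching coefficients of the independent functions:
  [y]:  2 A = -4
  [e^{x}]:  - B = 1
Solving: A = -2, B = -1.
Check against the point condition:
  u(0, 0) = -1  ⟹  B = -1  ✓
Hence u(x, y) = - 2 y^{2} - e^{x}.

Answer: u(x, y) = - 2 y^{2} - e^{x}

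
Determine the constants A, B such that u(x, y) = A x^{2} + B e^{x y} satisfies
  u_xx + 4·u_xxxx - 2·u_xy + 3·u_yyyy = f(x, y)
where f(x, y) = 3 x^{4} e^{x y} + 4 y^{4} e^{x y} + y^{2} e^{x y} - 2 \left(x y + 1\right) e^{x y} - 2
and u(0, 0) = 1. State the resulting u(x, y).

Substitute the ansatz u = A x^{2} + B e^{x y} into the left-hand side.
Derivatives of the ansatz:
  u_xx = 2 A + B y^{2} e^{x y}
  u_xxxx = B y^{4} e^{x y}
  u_xy = B x y e^{x y} + B e^{x y}
  u_yyyy = B x^{4} e^{x y}
Term by term:
  u_xx = 2 A + B y^{2} e^{x y}
  4·u_xxxx = 4 B y^{4} e^{x y}
  -2·u_xy = - 2 B x y e^{x y} - 2 B e^{x y}
  3·u_yyyy = 3 B x^{4} e^{x y}
So the left-hand side equals
  2 A + 3 B x^{4} e^{x y} - 2 B x y e^{x y} + 4 B y^{4} e^{x y} + B y^{2} e^{x y} - 2 B e^{x y}
This must equal f(x, y) identically; expanded, f = 3 x^{4} e^{x y} - 2 x y e^{x y} + 4 y^{4} e^{x y} + y^{2} e^{x y} - 2 e^{x y} - 2.
Matching coefficients of the independent functions:
  [constant term]:  2 A = -2
  [x^{4} e^{x y}]:  3 B = 3
  [y^{2} e^{x y}]:  B = 1
  [y^{4} e^{x y}]:  4 B = 4
  [x y e^{x y}, e^{x y}]:  - 2 B = -2
Solving: A = -1, B = 1.
Check against the point condition:
  u(0, 0) = 1  ⟹  B = 1  ✓
Hence u(x, y) = - x^{2} + e^{x y}.

Answer: u(x, y) = - x^{2} + e^{x y}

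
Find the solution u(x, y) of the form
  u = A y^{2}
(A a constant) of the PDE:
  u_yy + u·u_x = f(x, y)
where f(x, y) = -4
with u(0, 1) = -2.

Answer: u(x, y) = - 2 y^{2}

Derivation:
Substitute the ansatz u = A y^{2} into the left-hand side.
Derivatives of the ansatz:
  u_yy = 2 A
  u_x = 0
Term by term:
  u_yy = 2 A
  u·u_x = 0
So the left-hand side equals
  2 A
This must equal f(x, y) = -4 identically.
Matching coefficients of the independent functions:
  [constant term]:  2 A = -4
Solving: A = -2.
Check against the point condition:
  u(0, 1) = -2  ⟹  A = -2  ✓
Hence u(x, y) = - 2 y^{2}.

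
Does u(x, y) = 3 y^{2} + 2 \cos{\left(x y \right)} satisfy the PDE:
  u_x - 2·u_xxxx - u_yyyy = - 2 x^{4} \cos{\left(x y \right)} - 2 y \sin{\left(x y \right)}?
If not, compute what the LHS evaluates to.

Evaluate each term of the left-hand side for u = 3 y^{2} + 2 \cos{\left(x y \right)}.
Derivatives:
  u_x = - 2 y \sin{\left(x y \right)}
  u_xxxx = 2 y^{4} \cos{\left(x y \right)}
  u_yyyy = 2 x^{4} \cos{\left(x y \right)}
Terms:
  u_x = - 2 y \sin{\left(x y \right)}
  -2·u_xxxx = - 4 y^{4} \cos{\left(x y \right)}
  -u_yyyy = - 2 x^{4} \cos{\left(x y \right)}
Sum: LHS = - 2 x^{4} \cos{\left(x y \right)} - 4 y^{4} \cos{\left(x y \right)} - 2 y \sin{\left(x y \right)}
Given right-hand side: - 2 x^{4} \cos{\left(x y \right)} - 2 y \sin{\left(x y \right)}. Difference LHS − RHS = - 4 y^{4} \cos{\left(x y \right)} ≠ 0, so u is not a solution.

Answer: No, the LHS evaluates to - 2 x^{4} \cos{\left(x y \right)} - 4 y^{4} \cos{\left(x y \right)} - 2 y \sin{\left(x y \right)}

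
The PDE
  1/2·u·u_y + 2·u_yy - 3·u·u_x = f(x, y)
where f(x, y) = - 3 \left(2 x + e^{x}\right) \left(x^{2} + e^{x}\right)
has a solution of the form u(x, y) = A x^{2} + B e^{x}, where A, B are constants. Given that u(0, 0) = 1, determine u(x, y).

Substitute the ansatz u = A x^{2} + B e^{x} into the left-hand side.
Derivatives of the ansatz:
  u_y = 0
  u_yy = 0
  u_x = 2 A x + B e^{x}
Term by term:
  1/2·u·u_y = 0
  2·u_yy = 0
  -3·u·u_x = - 6 A^{2} x^{3} - 3 A B x^{2} e^{x} - 6 A B x e^{x} - 3 B^{2} e^{2 x}
So the left-hand side equals
  - 6 A^{2} x^{3} - 3 A B x^{2} e^{x} - 6 A B x e^{x} - 3 B^{2} e^{2 x}
This must equal f(x, y) identically; expanded, f = - 6 x^{3} - 3 x^{2} e^{x} - 6 x e^{x} - 3 e^{2 x}.
Matching coefficients of the independent functions:
  [x^{3}]:  - 6 A^{2} = -6
  [x e^{x}]:  - 6 A B = -6
  [x^{2} e^{x}]:  - 3 A B = -3
  [e^{2 x}]:  - 3 B^{2} = -3
These equations allow (A, B) = (-1, -1) or (1, 1).
Impose the point condition(s):
  u(0, 0) = 1  ⟹  B = 1
Only A = 1, B = 1 satisfies everything.
Hence u(x, y) = x^{2} + e^{x}.

Answer: u(x, y) = x^{2} + e^{x}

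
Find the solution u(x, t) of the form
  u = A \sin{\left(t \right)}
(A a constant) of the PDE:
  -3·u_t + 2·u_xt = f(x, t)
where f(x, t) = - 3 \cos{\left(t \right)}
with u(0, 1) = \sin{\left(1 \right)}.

Substitute the ansatz u = A \sin{\left(t \right)} into the left-hand side.
Derivatives of the ansatz:
  u_t = A \cos{\left(t \right)}
  u_xt = 0
Term by term:
  -3·u_t = - 3 A \cos{\left(t \right)}
  2·u_xt = 0
So the left-hand side equals
  - 3 A \cos{\left(t \right)}
This must equal f(x, t) = - 3 \cos{\left(t \right)} identically.
Matching coefficients of the independent functions:
  [\cos{\left(t \right)}]:  - 3 A = -3
Solving: A = 1.
Check against the point condition:
  u(0, 1) = \sin{\left(1 \right)}  ⟹  A \sin{\left(1 \right)} = \sin{\left(1 \right)}  ✓
Hence u(x, t) = \sin{\left(t \right)}.

Answer: u(x, t) = \sin{\left(t \right)}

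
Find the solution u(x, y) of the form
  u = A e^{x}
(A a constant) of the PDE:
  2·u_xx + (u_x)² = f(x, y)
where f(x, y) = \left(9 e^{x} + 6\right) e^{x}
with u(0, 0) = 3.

Substitute the ansatz u = A e^{x} into the left-hand side.
Derivatives of the ansatz:
  u_xx = A e^{x}
  u_x = A e^{x}
Term by term:
  2·u_xx = 2 A e^{x}
  (u_x)² = A^{2} e^{2 x}
So the left-hand side equals
  A^{2} e^{2 x} + 2 A e^{x}
This must equal f(x, y) = \left(9 e^{x} + 6\right) e^{x} identically.
Matching coefficients of the independent functions:
  [e^{x}]:  2 A = 6
  [e^{2 x}]:  A^{2} = 9
Solving: A = 3.
Check against the point condition:
  u(0, 0) = 3  ⟹  A = 3  ✓
Hence u(x, y) = 3 e^{x}.

Answer: u(x, y) = 3 e^{x}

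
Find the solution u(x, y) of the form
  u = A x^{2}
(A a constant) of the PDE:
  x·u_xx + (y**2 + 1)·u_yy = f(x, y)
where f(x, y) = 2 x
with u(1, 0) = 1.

Answer: u(x, y) = x^{2}

Derivation:
Substitute the ansatz u = A x^{2} into the left-hand side.
Derivatives of the ansatz:
  u_xx = 2 A
  u_yy = 0
Term by term:
  x·u_xx = 2 A x
  (y**2 + 1)·u_yy = 0
So the left-hand side equals
  2 A x
This must equal f(x, y) = 2 x identically.
Matching coefficients of the independent functions:
  [x]:  2 A = 2
Solving: A = 1.
Check against the point condition:
  u(1, 0) = 1  ⟹  A = 1  ✓
Hence u(x, y) = x^{2}.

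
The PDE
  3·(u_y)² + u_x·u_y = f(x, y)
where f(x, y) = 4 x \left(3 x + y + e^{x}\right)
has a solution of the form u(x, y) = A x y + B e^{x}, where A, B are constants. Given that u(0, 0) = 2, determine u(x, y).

Substitute the ansatz u = A x y + B e^{x} into the left-hand side.
Derivatives of the ansatz:
  u_y = A x
  u_x = A y + B e^{x}
Term by term:
  3·(u_y)² = 3 A^{2} x^{2}
  u_x·u_y = A^{2} x y + A B x e^{x}
So the left-hand side equals
  3 A^{2} x^{2} + A^{2} x y + A B x e^{x}
This must equal f(x, y) identically; expanded, f = 12 x^{2} + 4 x y + 4 x e^{x}.
Matching coefficients of the independent functions:
  [x^{2}]:  3 A^{2} = 12
  [x y]:  A^{2} = 4
  [x e^{x}]:  A B = 4
These equations allow (A, B) = (-2, -2) or (2, 2).
Impose the point condition(s):
  u(0, 0) = 2  ⟹  B = 2
Only A = 2, B = 2 satisfies everything.
Hence u(x, y) = 2 x y + 2 e^{x}.

Answer: u(x, y) = 2 x y + 2 e^{x}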